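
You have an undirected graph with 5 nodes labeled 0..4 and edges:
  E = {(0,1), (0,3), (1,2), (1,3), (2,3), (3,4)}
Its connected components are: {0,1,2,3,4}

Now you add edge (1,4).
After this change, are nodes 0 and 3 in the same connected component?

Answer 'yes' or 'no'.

Initial components: {0,1,2,3,4}
Adding edge (1,4): both already in same component {0,1,2,3,4}. No change.
New components: {0,1,2,3,4}
Are 0 and 3 in the same component? yes

Answer: yes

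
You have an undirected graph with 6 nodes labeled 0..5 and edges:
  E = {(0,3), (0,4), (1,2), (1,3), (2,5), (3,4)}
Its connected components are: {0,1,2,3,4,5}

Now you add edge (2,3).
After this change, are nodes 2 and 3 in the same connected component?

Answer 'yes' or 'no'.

Answer: yes

Derivation:
Initial components: {0,1,2,3,4,5}
Adding edge (2,3): both already in same component {0,1,2,3,4,5}. No change.
New components: {0,1,2,3,4,5}
Are 2 and 3 in the same component? yes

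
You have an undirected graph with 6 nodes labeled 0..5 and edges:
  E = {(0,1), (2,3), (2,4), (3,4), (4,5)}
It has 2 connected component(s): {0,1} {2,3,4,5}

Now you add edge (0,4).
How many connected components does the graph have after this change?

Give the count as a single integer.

Answer: 1

Derivation:
Initial component count: 2
Add (0,4): merges two components. Count decreases: 2 -> 1.
New component count: 1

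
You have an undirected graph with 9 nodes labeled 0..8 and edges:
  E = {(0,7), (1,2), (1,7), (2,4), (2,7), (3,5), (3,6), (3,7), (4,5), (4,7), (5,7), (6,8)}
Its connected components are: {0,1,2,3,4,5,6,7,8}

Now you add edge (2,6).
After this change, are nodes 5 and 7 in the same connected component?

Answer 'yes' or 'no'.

Answer: yes

Derivation:
Initial components: {0,1,2,3,4,5,6,7,8}
Adding edge (2,6): both already in same component {0,1,2,3,4,5,6,7,8}. No change.
New components: {0,1,2,3,4,5,6,7,8}
Are 5 and 7 in the same component? yes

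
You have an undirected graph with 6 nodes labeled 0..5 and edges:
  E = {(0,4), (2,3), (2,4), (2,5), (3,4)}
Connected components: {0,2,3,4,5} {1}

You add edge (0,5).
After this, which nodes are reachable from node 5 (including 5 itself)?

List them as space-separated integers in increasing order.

Before: nodes reachable from 5: {0,2,3,4,5}
Adding (0,5): both endpoints already in same component. Reachability from 5 unchanged.
After: nodes reachable from 5: {0,2,3,4,5}

Answer: 0 2 3 4 5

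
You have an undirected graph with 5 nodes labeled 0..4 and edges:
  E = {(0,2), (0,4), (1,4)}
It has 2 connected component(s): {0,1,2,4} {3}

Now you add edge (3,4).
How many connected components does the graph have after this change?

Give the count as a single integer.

Answer: 1

Derivation:
Initial component count: 2
Add (3,4): merges two components. Count decreases: 2 -> 1.
New component count: 1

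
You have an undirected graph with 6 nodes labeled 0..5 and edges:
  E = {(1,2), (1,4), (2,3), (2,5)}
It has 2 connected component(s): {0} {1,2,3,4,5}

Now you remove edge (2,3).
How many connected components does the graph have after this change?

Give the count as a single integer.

Answer: 3

Derivation:
Initial component count: 2
Remove (2,3): it was a bridge. Count increases: 2 -> 3.
  After removal, components: {0} {1,2,4,5} {3}
New component count: 3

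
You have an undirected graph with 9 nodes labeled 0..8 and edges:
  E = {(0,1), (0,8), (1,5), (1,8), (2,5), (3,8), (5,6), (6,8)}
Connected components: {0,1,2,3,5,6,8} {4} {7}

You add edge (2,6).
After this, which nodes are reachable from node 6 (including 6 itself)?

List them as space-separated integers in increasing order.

Before: nodes reachable from 6: {0,1,2,3,5,6,8}
Adding (2,6): both endpoints already in same component. Reachability from 6 unchanged.
After: nodes reachable from 6: {0,1,2,3,5,6,8}

Answer: 0 1 2 3 5 6 8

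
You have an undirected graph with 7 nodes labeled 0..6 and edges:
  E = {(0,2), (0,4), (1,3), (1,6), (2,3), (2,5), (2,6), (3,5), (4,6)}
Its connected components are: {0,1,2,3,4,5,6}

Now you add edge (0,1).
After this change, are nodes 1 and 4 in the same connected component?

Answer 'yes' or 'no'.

Answer: yes

Derivation:
Initial components: {0,1,2,3,4,5,6}
Adding edge (0,1): both already in same component {0,1,2,3,4,5,6}. No change.
New components: {0,1,2,3,4,5,6}
Are 1 and 4 in the same component? yes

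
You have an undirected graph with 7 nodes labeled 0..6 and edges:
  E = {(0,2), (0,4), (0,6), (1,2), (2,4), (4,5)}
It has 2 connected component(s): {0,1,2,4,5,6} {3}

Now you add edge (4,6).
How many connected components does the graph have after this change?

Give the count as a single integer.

Answer: 2

Derivation:
Initial component count: 2
Add (4,6): endpoints already in same component. Count unchanged: 2.
New component count: 2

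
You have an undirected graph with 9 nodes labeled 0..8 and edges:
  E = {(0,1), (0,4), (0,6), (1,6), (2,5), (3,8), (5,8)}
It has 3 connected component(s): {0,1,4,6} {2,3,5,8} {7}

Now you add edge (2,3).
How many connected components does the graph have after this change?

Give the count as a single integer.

Answer: 3

Derivation:
Initial component count: 3
Add (2,3): endpoints already in same component. Count unchanged: 3.
New component count: 3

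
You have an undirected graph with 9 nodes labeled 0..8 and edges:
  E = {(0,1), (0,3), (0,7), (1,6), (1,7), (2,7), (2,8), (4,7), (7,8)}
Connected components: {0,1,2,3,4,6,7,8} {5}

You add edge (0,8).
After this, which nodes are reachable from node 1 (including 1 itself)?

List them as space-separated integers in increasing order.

Answer: 0 1 2 3 4 6 7 8

Derivation:
Before: nodes reachable from 1: {0,1,2,3,4,6,7,8}
Adding (0,8): both endpoints already in same component. Reachability from 1 unchanged.
After: nodes reachable from 1: {0,1,2,3,4,6,7,8}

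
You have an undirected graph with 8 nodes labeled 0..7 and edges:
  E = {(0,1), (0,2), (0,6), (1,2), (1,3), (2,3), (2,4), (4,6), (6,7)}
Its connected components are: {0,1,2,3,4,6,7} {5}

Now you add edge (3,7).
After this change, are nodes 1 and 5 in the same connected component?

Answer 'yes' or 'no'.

Initial components: {0,1,2,3,4,6,7} {5}
Adding edge (3,7): both already in same component {0,1,2,3,4,6,7}. No change.
New components: {0,1,2,3,4,6,7} {5}
Are 1 and 5 in the same component? no

Answer: no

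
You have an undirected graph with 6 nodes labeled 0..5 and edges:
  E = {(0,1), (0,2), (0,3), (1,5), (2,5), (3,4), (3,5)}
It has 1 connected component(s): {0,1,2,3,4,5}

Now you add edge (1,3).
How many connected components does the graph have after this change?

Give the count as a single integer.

Answer: 1

Derivation:
Initial component count: 1
Add (1,3): endpoints already in same component. Count unchanged: 1.
New component count: 1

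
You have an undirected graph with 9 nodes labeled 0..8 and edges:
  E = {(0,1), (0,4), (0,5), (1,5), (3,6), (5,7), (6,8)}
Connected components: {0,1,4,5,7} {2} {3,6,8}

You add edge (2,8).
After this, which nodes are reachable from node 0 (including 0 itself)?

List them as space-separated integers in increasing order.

Answer: 0 1 4 5 7

Derivation:
Before: nodes reachable from 0: {0,1,4,5,7}
Adding (2,8): merges two components, but neither contains 0. Reachability from 0 unchanged.
After: nodes reachable from 0: {0,1,4,5,7}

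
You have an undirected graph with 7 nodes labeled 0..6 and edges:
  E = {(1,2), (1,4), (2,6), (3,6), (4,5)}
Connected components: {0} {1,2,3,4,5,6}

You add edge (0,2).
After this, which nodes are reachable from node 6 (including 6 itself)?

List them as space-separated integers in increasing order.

Answer: 0 1 2 3 4 5 6

Derivation:
Before: nodes reachable from 6: {1,2,3,4,5,6}
Adding (0,2): merges 6's component with another. Reachability grows.
After: nodes reachable from 6: {0,1,2,3,4,5,6}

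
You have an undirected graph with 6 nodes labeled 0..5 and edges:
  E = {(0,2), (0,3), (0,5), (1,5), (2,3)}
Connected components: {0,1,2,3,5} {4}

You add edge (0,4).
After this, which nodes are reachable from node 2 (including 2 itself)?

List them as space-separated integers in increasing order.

Before: nodes reachable from 2: {0,1,2,3,5}
Adding (0,4): merges 2's component with another. Reachability grows.
After: nodes reachable from 2: {0,1,2,3,4,5}

Answer: 0 1 2 3 4 5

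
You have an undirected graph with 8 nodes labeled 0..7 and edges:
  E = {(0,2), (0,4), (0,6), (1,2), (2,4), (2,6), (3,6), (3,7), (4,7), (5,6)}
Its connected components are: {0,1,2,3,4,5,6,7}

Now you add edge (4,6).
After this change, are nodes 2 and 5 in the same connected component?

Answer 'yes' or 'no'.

Answer: yes

Derivation:
Initial components: {0,1,2,3,4,5,6,7}
Adding edge (4,6): both already in same component {0,1,2,3,4,5,6,7}. No change.
New components: {0,1,2,3,4,5,6,7}
Are 2 and 5 in the same component? yes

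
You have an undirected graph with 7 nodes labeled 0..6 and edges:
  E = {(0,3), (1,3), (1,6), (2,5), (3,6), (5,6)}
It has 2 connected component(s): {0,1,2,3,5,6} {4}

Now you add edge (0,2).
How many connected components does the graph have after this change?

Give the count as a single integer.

Answer: 2

Derivation:
Initial component count: 2
Add (0,2): endpoints already in same component. Count unchanged: 2.
New component count: 2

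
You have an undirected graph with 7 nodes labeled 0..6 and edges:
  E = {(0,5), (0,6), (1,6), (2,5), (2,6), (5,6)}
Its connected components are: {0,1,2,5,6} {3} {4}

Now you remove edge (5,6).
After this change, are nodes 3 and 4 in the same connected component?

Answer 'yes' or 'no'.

Initial components: {0,1,2,5,6} {3} {4}
Removing edge (5,6): not a bridge — component count unchanged at 3.
New components: {0,1,2,5,6} {3} {4}
Are 3 and 4 in the same component? no

Answer: no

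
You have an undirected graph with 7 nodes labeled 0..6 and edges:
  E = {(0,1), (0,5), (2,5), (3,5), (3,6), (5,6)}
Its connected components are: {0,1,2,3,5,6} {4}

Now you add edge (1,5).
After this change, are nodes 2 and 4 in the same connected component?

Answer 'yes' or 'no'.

Initial components: {0,1,2,3,5,6} {4}
Adding edge (1,5): both already in same component {0,1,2,3,5,6}. No change.
New components: {0,1,2,3,5,6} {4}
Are 2 and 4 in the same component? no

Answer: no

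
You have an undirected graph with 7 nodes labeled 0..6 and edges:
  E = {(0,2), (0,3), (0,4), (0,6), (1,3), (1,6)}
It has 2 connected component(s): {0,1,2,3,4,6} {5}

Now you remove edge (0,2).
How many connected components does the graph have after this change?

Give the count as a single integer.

Initial component count: 2
Remove (0,2): it was a bridge. Count increases: 2 -> 3.
  After removal, components: {0,1,3,4,6} {2} {5}
New component count: 3

Answer: 3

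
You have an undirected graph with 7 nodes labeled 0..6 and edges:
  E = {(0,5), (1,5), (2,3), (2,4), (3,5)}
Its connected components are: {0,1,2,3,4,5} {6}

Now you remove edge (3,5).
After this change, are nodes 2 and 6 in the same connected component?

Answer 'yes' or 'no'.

Initial components: {0,1,2,3,4,5} {6}
Removing edge (3,5): it was a bridge — component count 2 -> 3.
New components: {0,1,5} {2,3,4} {6}
Are 2 and 6 in the same component? no

Answer: no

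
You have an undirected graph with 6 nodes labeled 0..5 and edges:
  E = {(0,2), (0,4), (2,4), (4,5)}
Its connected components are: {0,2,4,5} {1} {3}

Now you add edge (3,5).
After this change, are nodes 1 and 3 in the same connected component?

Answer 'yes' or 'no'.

Answer: no

Derivation:
Initial components: {0,2,4,5} {1} {3}
Adding edge (3,5): merges {3} and {0,2,4,5}.
New components: {0,2,3,4,5} {1}
Are 1 and 3 in the same component? no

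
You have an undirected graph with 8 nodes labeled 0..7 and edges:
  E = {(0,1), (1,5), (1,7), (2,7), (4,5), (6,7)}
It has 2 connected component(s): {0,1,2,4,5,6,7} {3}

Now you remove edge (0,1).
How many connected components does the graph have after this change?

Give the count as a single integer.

Initial component count: 2
Remove (0,1): it was a bridge. Count increases: 2 -> 3.
  After removal, components: {0} {1,2,4,5,6,7} {3}
New component count: 3

Answer: 3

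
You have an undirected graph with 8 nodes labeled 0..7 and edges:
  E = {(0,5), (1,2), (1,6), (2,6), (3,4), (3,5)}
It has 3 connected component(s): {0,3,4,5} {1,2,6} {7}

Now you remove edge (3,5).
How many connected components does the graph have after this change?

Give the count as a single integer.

Answer: 4

Derivation:
Initial component count: 3
Remove (3,5): it was a bridge. Count increases: 3 -> 4.
  After removal, components: {0,5} {1,2,6} {3,4} {7}
New component count: 4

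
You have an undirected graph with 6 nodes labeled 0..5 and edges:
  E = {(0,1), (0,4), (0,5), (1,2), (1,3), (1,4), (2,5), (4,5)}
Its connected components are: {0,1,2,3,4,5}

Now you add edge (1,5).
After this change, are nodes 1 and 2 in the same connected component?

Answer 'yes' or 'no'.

Initial components: {0,1,2,3,4,5}
Adding edge (1,5): both already in same component {0,1,2,3,4,5}. No change.
New components: {0,1,2,3,4,5}
Are 1 and 2 in the same component? yes

Answer: yes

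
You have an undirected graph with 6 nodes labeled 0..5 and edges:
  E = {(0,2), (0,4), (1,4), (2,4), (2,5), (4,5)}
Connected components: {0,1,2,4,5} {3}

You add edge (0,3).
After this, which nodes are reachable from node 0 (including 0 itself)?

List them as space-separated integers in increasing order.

Answer: 0 1 2 3 4 5

Derivation:
Before: nodes reachable from 0: {0,1,2,4,5}
Adding (0,3): merges 0's component with another. Reachability grows.
After: nodes reachable from 0: {0,1,2,3,4,5}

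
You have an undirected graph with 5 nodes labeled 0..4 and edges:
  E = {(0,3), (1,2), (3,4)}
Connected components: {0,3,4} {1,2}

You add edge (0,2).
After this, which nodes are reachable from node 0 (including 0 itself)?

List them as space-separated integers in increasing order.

Before: nodes reachable from 0: {0,3,4}
Adding (0,2): merges 0's component with another. Reachability grows.
After: nodes reachable from 0: {0,1,2,3,4}

Answer: 0 1 2 3 4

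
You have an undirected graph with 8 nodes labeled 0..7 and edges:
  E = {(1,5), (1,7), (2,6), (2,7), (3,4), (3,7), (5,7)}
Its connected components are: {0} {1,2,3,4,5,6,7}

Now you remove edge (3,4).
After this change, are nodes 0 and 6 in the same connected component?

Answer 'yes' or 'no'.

Answer: no

Derivation:
Initial components: {0} {1,2,3,4,5,6,7}
Removing edge (3,4): it was a bridge — component count 2 -> 3.
New components: {0} {1,2,3,5,6,7} {4}
Are 0 and 6 in the same component? no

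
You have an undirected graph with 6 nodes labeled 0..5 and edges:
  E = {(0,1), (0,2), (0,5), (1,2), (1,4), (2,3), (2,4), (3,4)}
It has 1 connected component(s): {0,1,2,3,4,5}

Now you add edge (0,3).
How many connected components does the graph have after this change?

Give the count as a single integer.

Answer: 1

Derivation:
Initial component count: 1
Add (0,3): endpoints already in same component. Count unchanged: 1.
New component count: 1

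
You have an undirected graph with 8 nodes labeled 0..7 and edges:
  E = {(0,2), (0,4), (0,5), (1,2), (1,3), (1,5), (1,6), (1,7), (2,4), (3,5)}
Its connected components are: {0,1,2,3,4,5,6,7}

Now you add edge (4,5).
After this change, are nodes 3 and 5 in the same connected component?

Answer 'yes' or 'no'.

Initial components: {0,1,2,3,4,5,6,7}
Adding edge (4,5): both already in same component {0,1,2,3,4,5,6,7}. No change.
New components: {0,1,2,3,4,5,6,7}
Are 3 and 5 in the same component? yes

Answer: yes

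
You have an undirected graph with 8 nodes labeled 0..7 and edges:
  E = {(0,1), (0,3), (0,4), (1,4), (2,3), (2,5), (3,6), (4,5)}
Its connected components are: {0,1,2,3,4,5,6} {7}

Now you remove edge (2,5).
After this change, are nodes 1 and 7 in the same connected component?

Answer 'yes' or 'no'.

Initial components: {0,1,2,3,4,5,6} {7}
Removing edge (2,5): not a bridge — component count unchanged at 2.
New components: {0,1,2,3,4,5,6} {7}
Are 1 and 7 in the same component? no

Answer: no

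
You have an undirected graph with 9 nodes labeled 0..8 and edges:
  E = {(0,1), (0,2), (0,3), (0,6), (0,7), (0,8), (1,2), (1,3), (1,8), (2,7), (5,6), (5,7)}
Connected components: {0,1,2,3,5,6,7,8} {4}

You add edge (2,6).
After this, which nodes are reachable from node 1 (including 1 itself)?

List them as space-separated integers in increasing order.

Answer: 0 1 2 3 5 6 7 8

Derivation:
Before: nodes reachable from 1: {0,1,2,3,5,6,7,8}
Adding (2,6): both endpoints already in same component. Reachability from 1 unchanged.
After: nodes reachable from 1: {0,1,2,3,5,6,7,8}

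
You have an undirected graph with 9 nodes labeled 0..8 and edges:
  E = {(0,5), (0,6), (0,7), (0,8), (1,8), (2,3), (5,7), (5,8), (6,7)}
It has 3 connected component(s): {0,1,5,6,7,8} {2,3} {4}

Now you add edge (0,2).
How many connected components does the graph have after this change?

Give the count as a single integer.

Answer: 2

Derivation:
Initial component count: 3
Add (0,2): merges two components. Count decreases: 3 -> 2.
New component count: 2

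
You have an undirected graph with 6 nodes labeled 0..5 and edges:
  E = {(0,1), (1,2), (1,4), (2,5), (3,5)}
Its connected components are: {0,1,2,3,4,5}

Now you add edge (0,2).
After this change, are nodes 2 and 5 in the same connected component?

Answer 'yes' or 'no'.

Answer: yes

Derivation:
Initial components: {0,1,2,3,4,5}
Adding edge (0,2): both already in same component {0,1,2,3,4,5}. No change.
New components: {0,1,2,3,4,5}
Are 2 and 5 in the same component? yes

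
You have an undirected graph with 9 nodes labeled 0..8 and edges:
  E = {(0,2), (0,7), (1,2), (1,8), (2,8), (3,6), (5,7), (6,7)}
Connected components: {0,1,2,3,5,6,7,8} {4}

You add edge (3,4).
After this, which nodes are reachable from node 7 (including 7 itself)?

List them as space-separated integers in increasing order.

Answer: 0 1 2 3 4 5 6 7 8

Derivation:
Before: nodes reachable from 7: {0,1,2,3,5,6,7,8}
Adding (3,4): merges 7's component with another. Reachability grows.
After: nodes reachable from 7: {0,1,2,3,4,5,6,7,8}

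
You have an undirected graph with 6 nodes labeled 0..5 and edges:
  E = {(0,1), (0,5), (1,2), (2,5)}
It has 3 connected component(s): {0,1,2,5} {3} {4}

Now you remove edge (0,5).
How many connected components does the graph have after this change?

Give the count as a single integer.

Answer: 3

Derivation:
Initial component count: 3
Remove (0,5): not a bridge. Count unchanged: 3.
  After removal, components: {0,1,2,5} {3} {4}
New component count: 3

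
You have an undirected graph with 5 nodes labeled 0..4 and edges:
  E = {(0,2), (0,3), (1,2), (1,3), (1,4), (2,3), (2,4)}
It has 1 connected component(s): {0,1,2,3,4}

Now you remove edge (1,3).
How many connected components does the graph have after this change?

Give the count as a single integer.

Answer: 1

Derivation:
Initial component count: 1
Remove (1,3): not a bridge. Count unchanged: 1.
  After removal, components: {0,1,2,3,4}
New component count: 1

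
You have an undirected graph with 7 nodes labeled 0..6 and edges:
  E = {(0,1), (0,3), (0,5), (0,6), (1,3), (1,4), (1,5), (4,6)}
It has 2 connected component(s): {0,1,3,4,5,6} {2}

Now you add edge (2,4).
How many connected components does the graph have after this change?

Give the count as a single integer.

Answer: 1

Derivation:
Initial component count: 2
Add (2,4): merges two components. Count decreases: 2 -> 1.
New component count: 1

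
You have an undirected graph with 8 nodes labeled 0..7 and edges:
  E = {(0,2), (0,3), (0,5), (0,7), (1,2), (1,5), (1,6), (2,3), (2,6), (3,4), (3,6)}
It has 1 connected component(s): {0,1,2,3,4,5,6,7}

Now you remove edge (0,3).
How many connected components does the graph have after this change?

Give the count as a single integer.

Answer: 1

Derivation:
Initial component count: 1
Remove (0,3): not a bridge. Count unchanged: 1.
  After removal, components: {0,1,2,3,4,5,6,7}
New component count: 1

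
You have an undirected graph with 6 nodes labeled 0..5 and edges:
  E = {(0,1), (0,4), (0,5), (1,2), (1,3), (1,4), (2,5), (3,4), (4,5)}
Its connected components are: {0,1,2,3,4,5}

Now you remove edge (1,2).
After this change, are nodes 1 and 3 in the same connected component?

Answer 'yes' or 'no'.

Answer: yes

Derivation:
Initial components: {0,1,2,3,4,5}
Removing edge (1,2): not a bridge — component count unchanged at 1.
New components: {0,1,2,3,4,5}
Are 1 and 3 in the same component? yes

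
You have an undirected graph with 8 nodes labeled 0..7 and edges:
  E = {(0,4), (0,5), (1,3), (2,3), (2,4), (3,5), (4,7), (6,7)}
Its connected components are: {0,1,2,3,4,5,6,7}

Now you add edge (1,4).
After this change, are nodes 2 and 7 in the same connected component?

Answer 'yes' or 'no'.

Answer: yes

Derivation:
Initial components: {0,1,2,3,4,5,6,7}
Adding edge (1,4): both already in same component {0,1,2,3,4,5,6,7}. No change.
New components: {0,1,2,3,4,5,6,7}
Are 2 and 7 in the same component? yes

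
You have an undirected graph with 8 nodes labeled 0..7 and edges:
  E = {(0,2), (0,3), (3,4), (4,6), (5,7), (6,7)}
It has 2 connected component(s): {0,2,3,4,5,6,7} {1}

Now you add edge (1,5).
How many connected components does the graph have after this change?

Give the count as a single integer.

Answer: 1

Derivation:
Initial component count: 2
Add (1,5): merges two components. Count decreases: 2 -> 1.
New component count: 1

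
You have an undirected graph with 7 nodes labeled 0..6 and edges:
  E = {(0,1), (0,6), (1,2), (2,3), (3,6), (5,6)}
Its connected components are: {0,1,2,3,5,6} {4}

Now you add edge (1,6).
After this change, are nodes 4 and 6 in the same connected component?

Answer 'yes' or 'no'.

Initial components: {0,1,2,3,5,6} {4}
Adding edge (1,6): both already in same component {0,1,2,3,5,6}. No change.
New components: {0,1,2,3,5,6} {4}
Are 4 and 6 in the same component? no

Answer: no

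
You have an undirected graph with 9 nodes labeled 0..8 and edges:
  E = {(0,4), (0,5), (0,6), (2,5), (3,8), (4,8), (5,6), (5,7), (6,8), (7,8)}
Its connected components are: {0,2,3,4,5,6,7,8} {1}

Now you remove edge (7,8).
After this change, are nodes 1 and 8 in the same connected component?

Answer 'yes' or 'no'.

Answer: no

Derivation:
Initial components: {0,2,3,4,5,6,7,8} {1}
Removing edge (7,8): not a bridge — component count unchanged at 2.
New components: {0,2,3,4,5,6,7,8} {1}
Are 1 and 8 in the same component? no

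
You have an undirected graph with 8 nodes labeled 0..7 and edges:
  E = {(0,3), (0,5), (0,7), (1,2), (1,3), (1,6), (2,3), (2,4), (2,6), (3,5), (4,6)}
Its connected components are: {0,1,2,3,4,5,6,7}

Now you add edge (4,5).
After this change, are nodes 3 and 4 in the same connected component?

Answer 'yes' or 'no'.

Answer: yes

Derivation:
Initial components: {0,1,2,3,4,5,6,7}
Adding edge (4,5): both already in same component {0,1,2,3,4,5,6,7}. No change.
New components: {0,1,2,3,4,5,6,7}
Are 3 and 4 in the same component? yes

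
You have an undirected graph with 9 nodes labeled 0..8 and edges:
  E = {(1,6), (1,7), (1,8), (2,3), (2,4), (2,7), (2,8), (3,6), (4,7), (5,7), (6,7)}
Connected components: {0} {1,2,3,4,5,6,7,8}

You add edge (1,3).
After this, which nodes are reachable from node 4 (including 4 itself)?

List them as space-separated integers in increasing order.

Answer: 1 2 3 4 5 6 7 8

Derivation:
Before: nodes reachable from 4: {1,2,3,4,5,6,7,8}
Adding (1,3): both endpoints already in same component. Reachability from 4 unchanged.
After: nodes reachable from 4: {1,2,3,4,5,6,7,8}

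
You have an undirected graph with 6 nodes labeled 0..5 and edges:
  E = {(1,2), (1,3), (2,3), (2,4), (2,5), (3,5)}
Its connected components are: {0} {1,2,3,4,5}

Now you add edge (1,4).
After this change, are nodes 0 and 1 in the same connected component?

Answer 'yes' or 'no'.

Initial components: {0} {1,2,3,4,5}
Adding edge (1,4): both already in same component {1,2,3,4,5}. No change.
New components: {0} {1,2,3,4,5}
Are 0 and 1 in the same component? no

Answer: no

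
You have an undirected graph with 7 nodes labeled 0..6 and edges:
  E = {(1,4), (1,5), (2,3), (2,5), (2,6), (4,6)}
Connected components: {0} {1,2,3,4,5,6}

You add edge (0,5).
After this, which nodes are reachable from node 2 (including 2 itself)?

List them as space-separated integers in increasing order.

Answer: 0 1 2 3 4 5 6

Derivation:
Before: nodes reachable from 2: {1,2,3,4,5,6}
Adding (0,5): merges 2's component with another. Reachability grows.
After: nodes reachable from 2: {0,1,2,3,4,5,6}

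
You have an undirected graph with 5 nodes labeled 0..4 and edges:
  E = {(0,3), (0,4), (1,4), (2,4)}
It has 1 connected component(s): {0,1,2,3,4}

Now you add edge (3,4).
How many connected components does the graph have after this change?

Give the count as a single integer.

Answer: 1

Derivation:
Initial component count: 1
Add (3,4): endpoints already in same component. Count unchanged: 1.
New component count: 1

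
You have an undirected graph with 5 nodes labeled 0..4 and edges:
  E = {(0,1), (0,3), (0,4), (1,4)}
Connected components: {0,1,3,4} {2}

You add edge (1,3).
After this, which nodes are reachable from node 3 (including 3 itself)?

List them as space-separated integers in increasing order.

Answer: 0 1 3 4

Derivation:
Before: nodes reachable from 3: {0,1,3,4}
Adding (1,3): both endpoints already in same component. Reachability from 3 unchanged.
After: nodes reachable from 3: {0,1,3,4}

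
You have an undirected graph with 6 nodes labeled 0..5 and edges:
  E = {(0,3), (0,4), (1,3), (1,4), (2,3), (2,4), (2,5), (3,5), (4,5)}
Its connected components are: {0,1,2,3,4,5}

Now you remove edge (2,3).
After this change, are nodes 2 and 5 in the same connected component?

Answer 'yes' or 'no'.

Answer: yes

Derivation:
Initial components: {0,1,2,3,4,5}
Removing edge (2,3): not a bridge — component count unchanged at 1.
New components: {0,1,2,3,4,5}
Are 2 and 5 in the same component? yes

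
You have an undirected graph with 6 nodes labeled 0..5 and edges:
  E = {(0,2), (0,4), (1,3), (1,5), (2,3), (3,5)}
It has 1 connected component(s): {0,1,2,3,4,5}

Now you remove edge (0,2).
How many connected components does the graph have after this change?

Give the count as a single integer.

Answer: 2

Derivation:
Initial component count: 1
Remove (0,2): it was a bridge. Count increases: 1 -> 2.
  After removal, components: {0,4} {1,2,3,5}
New component count: 2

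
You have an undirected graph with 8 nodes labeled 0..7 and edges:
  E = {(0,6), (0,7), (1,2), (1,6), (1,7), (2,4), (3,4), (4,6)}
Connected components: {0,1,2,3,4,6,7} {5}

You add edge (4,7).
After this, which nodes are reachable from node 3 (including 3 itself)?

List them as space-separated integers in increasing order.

Answer: 0 1 2 3 4 6 7

Derivation:
Before: nodes reachable from 3: {0,1,2,3,4,6,7}
Adding (4,7): both endpoints already in same component. Reachability from 3 unchanged.
After: nodes reachable from 3: {0,1,2,3,4,6,7}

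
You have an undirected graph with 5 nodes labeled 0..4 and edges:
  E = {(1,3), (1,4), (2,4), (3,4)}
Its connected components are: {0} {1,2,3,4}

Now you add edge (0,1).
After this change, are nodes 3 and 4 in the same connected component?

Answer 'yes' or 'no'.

Initial components: {0} {1,2,3,4}
Adding edge (0,1): merges {0} and {1,2,3,4}.
New components: {0,1,2,3,4}
Are 3 and 4 in the same component? yes

Answer: yes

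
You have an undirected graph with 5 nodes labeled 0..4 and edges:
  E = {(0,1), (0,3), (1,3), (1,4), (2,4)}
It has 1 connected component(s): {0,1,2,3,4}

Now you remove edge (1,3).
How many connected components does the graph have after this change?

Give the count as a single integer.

Initial component count: 1
Remove (1,3): not a bridge. Count unchanged: 1.
  After removal, components: {0,1,2,3,4}
New component count: 1

Answer: 1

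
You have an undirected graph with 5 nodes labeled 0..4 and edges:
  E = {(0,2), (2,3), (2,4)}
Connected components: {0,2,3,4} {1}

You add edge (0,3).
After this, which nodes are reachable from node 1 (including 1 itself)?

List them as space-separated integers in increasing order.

Answer: 1

Derivation:
Before: nodes reachable from 1: {1}
Adding (0,3): both endpoints already in same component. Reachability from 1 unchanged.
After: nodes reachable from 1: {1}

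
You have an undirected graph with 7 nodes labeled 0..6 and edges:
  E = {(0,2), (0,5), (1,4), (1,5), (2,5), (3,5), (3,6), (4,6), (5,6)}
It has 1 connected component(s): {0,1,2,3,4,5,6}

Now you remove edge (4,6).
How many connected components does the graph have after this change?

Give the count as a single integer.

Answer: 1

Derivation:
Initial component count: 1
Remove (4,6): not a bridge. Count unchanged: 1.
  After removal, components: {0,1,2,3,4,5,6}
New component count: 1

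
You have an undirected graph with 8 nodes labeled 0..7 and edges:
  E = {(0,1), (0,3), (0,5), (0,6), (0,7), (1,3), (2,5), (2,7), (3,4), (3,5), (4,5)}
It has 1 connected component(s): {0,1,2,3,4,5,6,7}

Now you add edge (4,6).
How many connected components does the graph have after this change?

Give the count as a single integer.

Initial component count: 1
Add (4,6): endpoints already in same component. Count unchanged: 1.
New component count: 1

Answer: 1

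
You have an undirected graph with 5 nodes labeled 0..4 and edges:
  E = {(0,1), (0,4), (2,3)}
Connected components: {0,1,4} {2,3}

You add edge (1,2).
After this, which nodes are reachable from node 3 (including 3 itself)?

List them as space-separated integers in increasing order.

Before: nodes reachable from 3: {2,3}
Adding (1,2): merges 3's component with another. Reachability grows.
After: nodes reachable from 3: {0,1,2,3,4}

Answer: 0 1 2 3 4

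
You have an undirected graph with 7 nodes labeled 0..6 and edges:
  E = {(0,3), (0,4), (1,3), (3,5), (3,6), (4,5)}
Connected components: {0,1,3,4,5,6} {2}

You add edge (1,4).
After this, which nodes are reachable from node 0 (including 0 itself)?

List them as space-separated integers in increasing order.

Before: nodes reachable from 0: {0,1,3,4,5,6}
Adding (1,4): both endpoints already in same component. Reachability from 0 unchanged.
After: nodes reachable from 0: {0,1,3,4,5,6}

Answer: 0 1 3 4 5 6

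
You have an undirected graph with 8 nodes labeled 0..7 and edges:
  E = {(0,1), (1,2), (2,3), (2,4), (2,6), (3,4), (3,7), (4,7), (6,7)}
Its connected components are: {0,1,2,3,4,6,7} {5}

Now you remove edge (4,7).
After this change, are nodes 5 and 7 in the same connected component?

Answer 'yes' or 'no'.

Answer: no

Derivation:
Initial components: {0,1,2,3,4,6,7} {5}
Removing edge (4,7): not a bridge — component count unchanged at 2.
New components: {0,1,2,3,4,6,7} {5}
Are 5 and 7 in the same component? no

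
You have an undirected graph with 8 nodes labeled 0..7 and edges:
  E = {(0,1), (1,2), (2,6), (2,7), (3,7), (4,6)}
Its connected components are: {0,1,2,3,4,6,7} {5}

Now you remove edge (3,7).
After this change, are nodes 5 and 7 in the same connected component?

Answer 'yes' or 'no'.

Answer: no

Derivation:
Initial components: {0,1,2,3,4,6,7} {5}
Removing edge (3,7): it was a bridge — component count 2 -> 3.
New components: {0,1,2,4,6,7} {3} {5}
Are 5 and 7 in the same component? no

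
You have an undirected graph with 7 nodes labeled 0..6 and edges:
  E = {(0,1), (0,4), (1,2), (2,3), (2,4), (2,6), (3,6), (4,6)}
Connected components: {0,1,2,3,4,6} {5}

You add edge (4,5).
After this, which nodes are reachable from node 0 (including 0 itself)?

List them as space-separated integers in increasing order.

Answer: 0 1 2 3 4 5 6

Derivation:
Before: nodes reachable from 0: {0,1,2,3,4,6}
Adding (4,5): merges 0's component with another. Reachability grows.
After: nodes reachable from 0: {0,1,2,3,4,5,6}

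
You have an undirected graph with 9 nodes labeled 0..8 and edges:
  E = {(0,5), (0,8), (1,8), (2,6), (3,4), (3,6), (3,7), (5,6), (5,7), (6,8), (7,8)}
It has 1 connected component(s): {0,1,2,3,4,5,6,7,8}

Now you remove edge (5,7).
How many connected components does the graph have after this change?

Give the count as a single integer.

Answer: 1

Derivation:
Initial component count: 1
Remove (5,7): not a bridge. Count unchanged: 1.
  After removal, components: {0,1,2,3,4,5,6,7,8}
New component count: 1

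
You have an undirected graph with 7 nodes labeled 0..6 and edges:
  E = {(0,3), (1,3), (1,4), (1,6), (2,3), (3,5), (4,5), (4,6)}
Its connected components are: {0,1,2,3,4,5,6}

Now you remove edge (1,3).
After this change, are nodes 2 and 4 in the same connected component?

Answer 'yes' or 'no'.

Answer: yes

Derivation:
Initial components: {0,1,2,3,4,5,6}
Removing edge (1,3): not a bridge — component count unchanged at 1.
New components: {0,1,2,3,4,5,6}
Are 2 and 4 in the same component? yes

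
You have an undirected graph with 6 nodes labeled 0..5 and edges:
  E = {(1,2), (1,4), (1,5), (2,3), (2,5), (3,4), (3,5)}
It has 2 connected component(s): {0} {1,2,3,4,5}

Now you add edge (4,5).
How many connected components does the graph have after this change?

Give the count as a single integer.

Answer: 2

Derivation:
Initial component count: 2
Add (4,5): endpoints already in same component. Count unchanged: 2.
New component count: 2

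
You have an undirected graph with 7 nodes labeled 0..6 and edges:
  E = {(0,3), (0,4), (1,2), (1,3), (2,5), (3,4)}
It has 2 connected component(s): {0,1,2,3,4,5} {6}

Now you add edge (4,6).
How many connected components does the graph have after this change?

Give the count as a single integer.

Answer: 1

Derivation:
Initial component count: 2
Add (4,6): merges two components. Count decreases: 2 -> 1.
New component count: 1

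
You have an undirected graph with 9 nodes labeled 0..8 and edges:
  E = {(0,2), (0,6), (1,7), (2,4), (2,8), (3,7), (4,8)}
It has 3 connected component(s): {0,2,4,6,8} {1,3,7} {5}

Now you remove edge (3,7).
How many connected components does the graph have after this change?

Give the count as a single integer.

Answer: 4

Derivation:
Initial component count: 3
Remove (3,7): it was a bridge. Count increases: 3 -> 4.
  After removal, components: {0,2,4,6,8} {1,7} {3} {5}
New component count: 4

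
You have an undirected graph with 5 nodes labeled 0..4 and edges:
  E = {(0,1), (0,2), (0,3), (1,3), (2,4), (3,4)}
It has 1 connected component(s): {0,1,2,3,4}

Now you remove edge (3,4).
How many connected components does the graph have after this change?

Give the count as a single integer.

Initial component count: 1
Remove (3,4): not a bridge. Count unchanged: 1.
  After removal, components: {0,1,2,3,4}
New component count: 1

Answer: 1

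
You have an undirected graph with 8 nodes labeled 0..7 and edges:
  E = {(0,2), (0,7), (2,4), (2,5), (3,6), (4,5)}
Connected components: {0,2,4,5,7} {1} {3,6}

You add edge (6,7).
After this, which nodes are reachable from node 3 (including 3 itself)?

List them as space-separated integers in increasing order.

Answer: 0 2 3 4 5 6 7

Derivation:
Before: nodes reachable from 3: {3,6}
Adding (6,7): merges 3's component with another. Reachability grows.
After: nodes reachable from 3: {0,2,3,4,5,6,7}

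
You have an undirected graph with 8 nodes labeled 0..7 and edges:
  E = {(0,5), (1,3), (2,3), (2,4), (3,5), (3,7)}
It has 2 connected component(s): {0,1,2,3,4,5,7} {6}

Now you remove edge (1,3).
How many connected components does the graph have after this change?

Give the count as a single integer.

Initial component count: 2
Remove (1,3): it was a bridge. Count increases: 2 -> 3.
  After removal, components: {0,2,3,4,5,7} {1} {6}
New component count: 3

Answer: 3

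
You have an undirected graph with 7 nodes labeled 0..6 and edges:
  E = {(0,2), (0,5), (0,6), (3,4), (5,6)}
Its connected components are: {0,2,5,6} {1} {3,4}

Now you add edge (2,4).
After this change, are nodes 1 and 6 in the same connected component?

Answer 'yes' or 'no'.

Initial components: {0,2,5,6} {1} {3,4}
Adding edge (2,4): merges {0,2,5,6} and {3,4}.
New components: {0,2,3,4,5,6} {1}
Are 1 and 6 in the same component? no

Answer: no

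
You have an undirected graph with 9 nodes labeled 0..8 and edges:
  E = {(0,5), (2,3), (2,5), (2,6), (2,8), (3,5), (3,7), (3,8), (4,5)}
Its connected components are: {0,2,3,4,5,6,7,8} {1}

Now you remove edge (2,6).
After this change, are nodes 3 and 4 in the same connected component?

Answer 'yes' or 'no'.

Answer: yes

Derivation:
Initial components: {0,2,3,4,5,6,7,8} {1}
Removing edge (2,6): it was a bridge — component count 2 -> 3.
New components: {0,2,3,4,5,7,8} {1} {6}
Are 3 and 4 in the same component? yes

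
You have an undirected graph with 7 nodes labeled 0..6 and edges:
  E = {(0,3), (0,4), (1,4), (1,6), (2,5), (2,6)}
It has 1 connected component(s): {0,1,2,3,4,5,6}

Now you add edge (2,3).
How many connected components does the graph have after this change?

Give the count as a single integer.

Answer: 1

Derivation:
Initial component count: 1
Add (2,3): endpoints already in same component. Count unchanged: 1.
New component count: 1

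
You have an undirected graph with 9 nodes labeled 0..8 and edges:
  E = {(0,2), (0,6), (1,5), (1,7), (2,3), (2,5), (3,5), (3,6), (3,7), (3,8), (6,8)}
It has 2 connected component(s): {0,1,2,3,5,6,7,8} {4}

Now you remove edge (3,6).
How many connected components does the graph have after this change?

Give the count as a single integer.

Initial component count: 2
Remove (3,6): not a bridge. Count unchanged: 2.
  After removal, components: {0,1,2,3,5,6,7,8} {4}
New component count: 2

Answer: 2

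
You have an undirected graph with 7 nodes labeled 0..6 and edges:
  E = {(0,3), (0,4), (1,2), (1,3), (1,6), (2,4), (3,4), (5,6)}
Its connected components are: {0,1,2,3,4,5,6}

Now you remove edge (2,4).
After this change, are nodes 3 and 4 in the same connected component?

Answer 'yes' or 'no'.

Answer: yes

Derivation:
Initial components: {0,1,2,3,4,5,6}
Removing edge (2,4): not a bridge — component count unchanged at 1.
New components: {0,1,2,3,4,5,6}
Are 3 and 4 in the same component? yes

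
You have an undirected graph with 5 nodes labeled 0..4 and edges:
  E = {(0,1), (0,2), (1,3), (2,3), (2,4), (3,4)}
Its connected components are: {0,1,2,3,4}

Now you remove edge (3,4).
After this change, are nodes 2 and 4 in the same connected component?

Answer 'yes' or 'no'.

Answer: yes

Derivation:
Initial components: {0,1,2,3,4}
Removing edge (3,4): not a bridge — component count unchanged at 1.
New components: {0,1,2,3,4}
Are 2 and 4 in the same component? yes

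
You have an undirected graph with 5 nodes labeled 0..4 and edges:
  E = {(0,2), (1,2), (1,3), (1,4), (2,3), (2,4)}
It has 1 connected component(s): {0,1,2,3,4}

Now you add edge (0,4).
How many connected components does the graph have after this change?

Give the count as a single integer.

Initial component count: 1
Add (0,4): endpoints already in same component. Count unchanged: 1.
New component count: 1

Answer: 1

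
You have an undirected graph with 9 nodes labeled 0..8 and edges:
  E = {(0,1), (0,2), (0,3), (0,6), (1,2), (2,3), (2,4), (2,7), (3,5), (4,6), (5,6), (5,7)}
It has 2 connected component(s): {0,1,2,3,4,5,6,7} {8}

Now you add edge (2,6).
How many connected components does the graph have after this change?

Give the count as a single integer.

Answer: 2

Derivation:
Initial component count: 2
Add (2,6): endpoints already in same component. Count unchanged: 2.
New component count: 2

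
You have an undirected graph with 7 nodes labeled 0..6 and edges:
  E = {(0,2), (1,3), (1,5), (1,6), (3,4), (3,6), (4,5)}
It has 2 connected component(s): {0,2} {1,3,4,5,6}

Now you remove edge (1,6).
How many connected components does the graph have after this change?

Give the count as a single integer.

Answer: 2

Derivation:
Initial component count: 2
Remove (1,6): not a bridge. Count unchanged: 2.
  After removal, components: {0,2} {1,3,4,5,6}
New component count: 2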